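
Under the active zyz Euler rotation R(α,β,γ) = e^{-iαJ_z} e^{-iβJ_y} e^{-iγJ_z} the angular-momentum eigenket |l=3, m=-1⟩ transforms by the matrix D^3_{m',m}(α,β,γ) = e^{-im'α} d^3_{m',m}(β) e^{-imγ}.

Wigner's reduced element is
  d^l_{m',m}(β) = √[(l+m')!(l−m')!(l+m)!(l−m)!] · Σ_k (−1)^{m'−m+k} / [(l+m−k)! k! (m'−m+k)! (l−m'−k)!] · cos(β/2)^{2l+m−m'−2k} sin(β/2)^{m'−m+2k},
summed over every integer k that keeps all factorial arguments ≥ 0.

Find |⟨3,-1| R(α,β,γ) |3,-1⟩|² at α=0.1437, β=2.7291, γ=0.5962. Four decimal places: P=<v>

Split into d^3_{-1,-1}(β=2.7291) × two z-phases.
c=cos(2.7291/2)=0.204787, s=sin(2.7291/2)=0.978807; N=√[2·24·2·24]=48.000000
The bounds max(0,m−m')=0 and min(l+m,l−m')=2 give 3 terms
  k=0: (−1)^0·48.0000/(48)·0.2048^6·0.9788^0 = +0.000074
  k=1: (−1)^1·48.0000/(6)·0.2048^4·0.9788^2 = -0.013480
  k=2: (−1)^2·48.0000/(8)·0.2048^2·0.9788^4 = +0.230964
d^3_{-1,-1}(2.7291) = +0.000074 -0.013480 +0.230964 = +0.217558
|D^3_{-1,-1}|² = |d^3_{-1,-1}(β)|² = (+0.217558)² = 0.047331 (the z-rotation phases have unit modulus)

P=0.0473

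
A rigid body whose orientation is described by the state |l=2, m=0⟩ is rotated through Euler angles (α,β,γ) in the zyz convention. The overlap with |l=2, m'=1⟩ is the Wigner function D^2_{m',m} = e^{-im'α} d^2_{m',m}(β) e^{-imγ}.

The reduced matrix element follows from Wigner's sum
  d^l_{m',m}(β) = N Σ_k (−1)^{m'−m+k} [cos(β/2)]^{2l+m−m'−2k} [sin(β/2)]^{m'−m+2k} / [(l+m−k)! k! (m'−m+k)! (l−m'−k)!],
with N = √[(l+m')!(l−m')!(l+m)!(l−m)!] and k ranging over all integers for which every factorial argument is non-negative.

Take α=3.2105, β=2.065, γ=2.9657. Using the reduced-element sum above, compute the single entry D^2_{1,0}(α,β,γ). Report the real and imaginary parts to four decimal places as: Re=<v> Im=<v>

Split into d^2_{1,0}(β=2.065) × two z-phases.
Half-angle: c=0.512674, s=0.858583. N=√(6·1·2·2)=4.898979
k∈{0,1} keeps every argument non-negative
  k=0: (−1)^1·4.8990/(2)·0.5127^3·0.8586^1 = -0.283388
  k=1: (−1)^2·4.8990/(2)·0.5127^1·0.8586^3 = +0.794812
d^2_{1,0}(2.065) = -0.283388 +0.794812 = +0.511423
Attach z-rotation phases: D = e^{-i(1)(3.2105)}·(+0.511423)·e^{-i(0)(2.9657)} = -0.510210+0.035213i

Re=-0.5102 Im=0.0352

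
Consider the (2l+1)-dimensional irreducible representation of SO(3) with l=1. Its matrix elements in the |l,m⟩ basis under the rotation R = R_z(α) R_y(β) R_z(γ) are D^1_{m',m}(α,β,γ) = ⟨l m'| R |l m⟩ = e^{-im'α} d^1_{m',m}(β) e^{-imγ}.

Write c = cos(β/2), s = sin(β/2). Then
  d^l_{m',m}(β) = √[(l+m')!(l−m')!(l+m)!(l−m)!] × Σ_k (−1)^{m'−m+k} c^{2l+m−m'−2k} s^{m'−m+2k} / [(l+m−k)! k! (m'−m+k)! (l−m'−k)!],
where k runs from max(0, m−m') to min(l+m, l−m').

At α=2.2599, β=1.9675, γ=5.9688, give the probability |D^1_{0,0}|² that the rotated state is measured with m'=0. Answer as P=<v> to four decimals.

P=0.1493

D^1_{0,0}(2.2599,1.9675,5.9688) = e^{-i·0·2.2599}·d^1_{0,0}(1.9675)·e^{-i·0·5.9688}. Compute d first:
With c≡cos(β/2)=0.553904 and s≡sin(β/2)=0.832580, N=[1·1·1·1]^{1/2}=1.000000
k: max(0,(0)−(0))=0 … min(1+(0),1−(0))=1
  k=0: (−1)^0·1.0000/(1)·0.5539^2·0.8326^0 = +0.306810
  k=1: (−1)^1·1.0000/(1)·0.5539^0·0.8326^2 = -0.693190
d^1_{0,0}(1.9675) = +0.306810 -0.693190 = -0.386380
|D^1_{0,0}|² = |d^1_{0,0}(β)|² = (-0.386380)² = 0.149290 (the z-rotation phases have unit modulus)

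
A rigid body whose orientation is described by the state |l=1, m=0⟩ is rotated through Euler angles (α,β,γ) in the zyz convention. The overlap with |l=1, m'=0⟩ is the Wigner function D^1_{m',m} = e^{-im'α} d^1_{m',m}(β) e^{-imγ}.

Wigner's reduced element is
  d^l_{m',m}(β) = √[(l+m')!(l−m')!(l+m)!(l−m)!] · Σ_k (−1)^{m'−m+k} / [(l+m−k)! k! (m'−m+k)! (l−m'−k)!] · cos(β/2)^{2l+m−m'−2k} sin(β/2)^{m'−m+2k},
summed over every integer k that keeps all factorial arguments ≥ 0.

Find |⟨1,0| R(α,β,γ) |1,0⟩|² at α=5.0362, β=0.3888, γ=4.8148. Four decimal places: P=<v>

Split into d^1_{0,0}(β=0.3888) × two z-phases.
With c≡cos(β/2)=0.981164 and s≡sin(β/2)=0.193178, N=[1·1·1·1]^{1/2}=1.000000
k: max(0,(0)−(0))=0 … min(1+(0),1−(0))=1
  k=0: (−1)^0·1.0000/(1)·0.9812^2·0.1932^0 = +0.962682
  k=1: (−1)^1·1.0000/(1)·0.9812^0·0.1932^2 = -0.037318
d^1_{0,0}(0.3888) = +0.962682 -0.037318 = +0.925365
|D^1_{0,0}|² = |d^1_{0,0}(β)|² = (+0.925365)² = 0.856300 (the z-rotation phases have unit modulus)

P=0.8563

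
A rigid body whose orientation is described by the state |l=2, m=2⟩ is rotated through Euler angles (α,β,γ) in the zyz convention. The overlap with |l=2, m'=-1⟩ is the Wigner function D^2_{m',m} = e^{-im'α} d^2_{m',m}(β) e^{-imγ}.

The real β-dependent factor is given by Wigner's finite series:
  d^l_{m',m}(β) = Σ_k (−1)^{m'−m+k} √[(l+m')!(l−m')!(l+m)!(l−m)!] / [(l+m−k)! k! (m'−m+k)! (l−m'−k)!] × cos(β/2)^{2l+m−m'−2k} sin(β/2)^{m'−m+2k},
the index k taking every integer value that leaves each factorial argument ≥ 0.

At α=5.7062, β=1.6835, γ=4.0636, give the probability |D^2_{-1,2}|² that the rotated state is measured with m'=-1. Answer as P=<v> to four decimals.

P=0.3055

Split into d^2_{-1,2}(β=1.6835) × two z-phases.
Half-angle: c=0.666159, s=0.745810. N=√(1·6·24·1)=12.000000
The bounds max(0,m−m')=3 and min(l+m,l−m')=3 give 1 term
  k=3: (−1)^0·12.0000/(6)·0.6662^1·0.7458^3 = +0.552704
d^2_{-1,2}(1.6835) = +0.552704
|D^2_{-1,2}|² = |d^2_{-1,2}(β)|² = (+0.552704)² = 0.305481 (the z-rotation phases have unit modulus)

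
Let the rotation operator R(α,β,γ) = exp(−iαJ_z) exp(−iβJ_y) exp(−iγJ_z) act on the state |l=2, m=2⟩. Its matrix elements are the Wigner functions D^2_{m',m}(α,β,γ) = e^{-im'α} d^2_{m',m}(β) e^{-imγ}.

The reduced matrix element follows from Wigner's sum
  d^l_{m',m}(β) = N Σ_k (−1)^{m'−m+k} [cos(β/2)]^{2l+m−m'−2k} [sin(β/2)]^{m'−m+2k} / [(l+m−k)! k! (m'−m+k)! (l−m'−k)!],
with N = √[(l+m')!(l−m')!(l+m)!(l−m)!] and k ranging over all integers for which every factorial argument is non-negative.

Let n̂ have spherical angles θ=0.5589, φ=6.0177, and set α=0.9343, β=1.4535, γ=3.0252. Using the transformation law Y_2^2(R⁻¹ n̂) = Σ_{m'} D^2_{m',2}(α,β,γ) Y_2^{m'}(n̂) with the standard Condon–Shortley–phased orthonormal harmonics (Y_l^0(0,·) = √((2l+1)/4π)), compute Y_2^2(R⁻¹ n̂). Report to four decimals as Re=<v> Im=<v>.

Re=0.0885 Im=0.3425

Need the full column D^2_{m',2} for m'=−2..2 at α=0.9343, β=1.4535, γ=3.0252.
cos(β/2)=0.747338, sin(β/2)=0.664444
d^2_{-2,2}: single k=4 term ⇒ +0.194910;  D = -0.098633+0.168112i
d^2_{-1,2}: single k=3 term ⇒ +0.438453;  D = +0.172239+0.403205i
d^2_{0,2}: single k=2 term ⇒ +0.603986;  D = +0.587695+0.139333i
d^2_{1,2}: single k=1 term ⇒ +0.554676;  D = +0.423698-0.357974i
d^2_{2,2}: single k=0 term ⇒ +0.311938;  D = -0.020267-0.311279i
Y_2^{m'}(θ=0.5589,φ=6.0177) and Σ D·Y over m':
  (-0.0986+0.1681i)·(+0.0937+0.0550i)  (+0.1722+0.4032i)·(+0.3351+0.0911i)  (+0.5877+0.1393i)·(+0.3647+0.0000i)  (+0.4237-0.3580i)·(-0.3351+0.0911i)  (-0.0203-0.3113i)·(+0.0937-0.0550i)
Y_2^2(R⁻¹ n̂) = +0.088463+0.342516i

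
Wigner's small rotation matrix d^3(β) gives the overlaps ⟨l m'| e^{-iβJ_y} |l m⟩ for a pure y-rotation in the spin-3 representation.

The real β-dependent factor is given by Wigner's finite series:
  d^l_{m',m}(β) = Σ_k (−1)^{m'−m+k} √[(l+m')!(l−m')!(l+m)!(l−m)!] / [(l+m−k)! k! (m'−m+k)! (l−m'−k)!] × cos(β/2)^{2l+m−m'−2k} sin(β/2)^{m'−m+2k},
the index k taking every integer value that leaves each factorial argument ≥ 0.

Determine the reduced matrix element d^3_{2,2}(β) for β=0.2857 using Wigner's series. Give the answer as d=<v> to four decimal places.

d=0.8431

d^3_{2,2}(β=0.2857) via Wigner's sum:
Half-angle: c=0.989814, s=0.142365. N=√(120·1·120·1)=120.000000
Admissible k: 0..1 (factorial args all ≥0)
  k=0: (−1)^0·120.0000/(120)·0.9898^6·0.1424^0 = +0.940421
  k=1: (−1)^1·120.0000/(24)·0.9898^4·0.1424^2 = -0.097272
d^3_{2,2}(0.2857) = +0.940421 -0.097272 = +0.843149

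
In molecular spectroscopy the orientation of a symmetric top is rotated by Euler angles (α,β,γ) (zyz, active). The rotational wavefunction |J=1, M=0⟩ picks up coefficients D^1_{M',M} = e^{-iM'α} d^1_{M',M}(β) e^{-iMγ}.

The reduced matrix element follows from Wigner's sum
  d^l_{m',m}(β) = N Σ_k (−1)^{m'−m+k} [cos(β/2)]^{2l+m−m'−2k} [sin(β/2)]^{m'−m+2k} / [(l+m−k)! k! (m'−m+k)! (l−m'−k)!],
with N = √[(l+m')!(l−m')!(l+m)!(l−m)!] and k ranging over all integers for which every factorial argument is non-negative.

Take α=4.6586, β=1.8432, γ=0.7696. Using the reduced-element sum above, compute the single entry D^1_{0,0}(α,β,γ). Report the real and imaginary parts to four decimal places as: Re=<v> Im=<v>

Split into d^1_{0,0}(β=1.8432) × two z-phases.
Half-angle: c=0.604546, s=0.796570. N=√(1·1·1·1)=1.000000
k∈{0,1} keeps every argument non-negative
  k=0: (−1)^0·1.0000/(1)·0.6045^2·0.7966^0 = +0.365476
  k=1: (−1)^1·1.0000/(1)·0.6045^0·0.7966^2 = -0.634524
d^1_{0,0}(1.8432) = +0.365476 -0.634524 = -0.269047
Phases: e^{-i·(0)·4.6586}=+1.000000+0.000000i, e^{-i·(0)·0.7696}=+1.000000+0.000000i ⇒ D=-0.269047+0.000000i

Re=-0.2690 Im=0.0000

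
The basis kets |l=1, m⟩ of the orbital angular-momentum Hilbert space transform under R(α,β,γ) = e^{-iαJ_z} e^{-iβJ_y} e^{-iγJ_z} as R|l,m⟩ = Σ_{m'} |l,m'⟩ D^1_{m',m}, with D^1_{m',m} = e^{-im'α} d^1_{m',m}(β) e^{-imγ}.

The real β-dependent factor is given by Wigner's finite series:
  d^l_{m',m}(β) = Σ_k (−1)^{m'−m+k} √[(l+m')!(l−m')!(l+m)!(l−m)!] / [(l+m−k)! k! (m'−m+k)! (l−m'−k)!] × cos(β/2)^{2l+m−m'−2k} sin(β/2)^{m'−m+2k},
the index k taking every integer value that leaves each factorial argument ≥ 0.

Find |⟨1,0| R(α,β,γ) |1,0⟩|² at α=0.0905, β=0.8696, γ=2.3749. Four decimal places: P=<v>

P=0.4162

D^1_{0,0}(0.0905,0.8696,2.3749) = e^{-i·0·0.0905}·d^1_{0,0}(0.8696)·e^{-i·0·2.3749}. Compute d first:
With c≡cos(β/2)=0.906954 and s≡sin(β/2)=0.421229, N=[1·1·1·1]^{1/2}=1.000000
The bounds max(0,m−m')=0 and min(l+m,l−m')=1 give 2 terms
  k=0: (−1)^0·1.0000/(1)·0.9070^2·0.4212^0 = +0.822566
  k=1: (−1)^1·1.0000/(1)·0.9070^0·0.4212^2 = -0.177434
d^1_{0,0}(0.8696) = +0.822566 -0.177434 = +0.645132
|D^1_{0,0}|² = |d^1_{0,0}(β)|² = (+0.645132)² = 0.416196 (the z-rotation phases have unit modulus)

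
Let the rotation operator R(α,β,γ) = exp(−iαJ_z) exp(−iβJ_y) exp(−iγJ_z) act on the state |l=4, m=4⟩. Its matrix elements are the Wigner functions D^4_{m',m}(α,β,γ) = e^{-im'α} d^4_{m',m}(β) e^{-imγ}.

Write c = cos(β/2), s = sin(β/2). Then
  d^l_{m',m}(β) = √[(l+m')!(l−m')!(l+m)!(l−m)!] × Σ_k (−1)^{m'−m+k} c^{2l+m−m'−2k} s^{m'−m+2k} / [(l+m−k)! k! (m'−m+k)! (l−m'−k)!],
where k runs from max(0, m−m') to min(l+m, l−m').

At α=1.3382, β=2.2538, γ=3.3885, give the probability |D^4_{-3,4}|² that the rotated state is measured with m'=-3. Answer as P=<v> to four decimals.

First d^4_{-3,4}(β=2.2538), then the phase factors e^{-i(-3)α} and e^{-i(4)γ}:
Half-angle: c=0.429461, s=0.903085. N=√(1·5040·40320·1)=14255.272709
The bounds max(0,m−m')=7 and min(l+m,l−m')=7 give 1 term
  k=7: (−1)^0·14255.2727/(5040)·0.4295^1·0.9031^7 = +0.595073
d^4_{-3,4}(2.2538) = +0.595073
|D^4_{-3,4}|² = |d^4_{-3,4}(β)|² = (+0.595073)² = 0.354112 (the z-rotation phases have unit modulus)

P=0.3541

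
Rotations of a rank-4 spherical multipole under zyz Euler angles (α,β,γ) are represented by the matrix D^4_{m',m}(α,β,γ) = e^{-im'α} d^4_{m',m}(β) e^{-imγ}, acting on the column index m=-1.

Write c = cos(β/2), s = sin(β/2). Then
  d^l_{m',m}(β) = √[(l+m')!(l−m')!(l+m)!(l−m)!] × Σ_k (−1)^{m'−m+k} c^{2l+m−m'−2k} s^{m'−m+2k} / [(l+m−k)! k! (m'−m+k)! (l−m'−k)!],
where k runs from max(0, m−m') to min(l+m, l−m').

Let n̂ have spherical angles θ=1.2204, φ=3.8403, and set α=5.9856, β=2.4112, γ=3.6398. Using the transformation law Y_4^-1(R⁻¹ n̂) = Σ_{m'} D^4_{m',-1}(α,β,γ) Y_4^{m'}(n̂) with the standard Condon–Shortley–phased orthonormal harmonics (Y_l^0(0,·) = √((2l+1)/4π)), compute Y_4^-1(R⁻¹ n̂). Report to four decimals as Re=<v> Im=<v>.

Need the full column D^4_{m',-1} for m'=−4..4 at α=5.9856, β=2.4112, γ=3.6398.
cos(β/2)=0.357133, sin(β/2)=0.934054
d^4_{-4,-1}: single k=3 term ⇒ +0.035429;  D = -0.027276+0.022610i
d^4_{-3,-1}: k∈[2..3] ⇒ +0.014368 -0.163804 = -0.149436;  D = +0.137955-0.057442i
d^4_{-2,-1}: k∈[1..3] ⇒ +0.002936 -0.100431 +0.457997 = +0.360502;  D = -0.358809+0.034901i
d^4_{-1,-1}: k∈[0..3] ⇒ +0.000265 -0.027153 +0.371473 -0.847013 = -0.502428;  D = +0.492351+0.100123i
d^4_{0,-1}: k∈[0..3] ⇒ -0.003095 +0.127037 -0.868989 +0.990712 = +0.245665;  D = -0.215802-0.117391i
d^4_{1,-1}: k∈[0..3] ⇒ +0.018102 -0.371473 +1.270520 -0.579395 = +0.337754;  D = -0.236333-0.241298i
d^4_{2,-1}: k∈[0..2] ⇒ -0.066954 +0.686996 -0.939872 = -0.319830;  D = +0.146958+0.284068i
d^4_{3,-1}: k∈[0..1] ⇒ +0.163804 -0.672296 = -0.508492;  D = +0.090952+0.500292i
d^4_{4,-1}: single k=0 term ⇒ -0.242349;  D = -0.028471+0.240671i
Y_4^{m'}(θ=1.2204,φ=3.8403) and Σ D·Y over m':
  (-0.0273+0.0226i)·(-0.3239-0.1170i)  (+0.1380-0.0574i)·(+0.1785+0.3080i)  (-0.3588+0.0349i)·(-0.0089+0.0509i)  (+0.4924+0.1001i)·(+0.2540-0.2134i)  (-0.2158-0.1174i)·(-0.0052+0.0000i)  (-0.2363-0.2413i)·(-0.2540-0.2134i)  (+0.1470+0.2841i)·(-0.0089-0.0509i)  (+0.0910+0.5003i)·(-0.1785+0.3080i)  (-0.0285+0.2407i)·(-0.3239+0.1170i)
Y_4^-1(R⁻¹ n̂) = +0.035205-0.110375i

Re=0.0352 Im=-0.1104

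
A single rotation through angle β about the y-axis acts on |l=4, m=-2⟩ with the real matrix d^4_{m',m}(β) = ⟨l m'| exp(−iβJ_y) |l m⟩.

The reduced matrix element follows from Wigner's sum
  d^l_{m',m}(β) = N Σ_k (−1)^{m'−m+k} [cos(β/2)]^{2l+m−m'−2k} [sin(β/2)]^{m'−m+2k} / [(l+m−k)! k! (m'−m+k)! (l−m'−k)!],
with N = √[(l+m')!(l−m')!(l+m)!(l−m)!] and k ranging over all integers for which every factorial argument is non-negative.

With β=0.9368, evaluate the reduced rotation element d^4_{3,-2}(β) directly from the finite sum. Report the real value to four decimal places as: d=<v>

d=-0.1368

d^4_{3,-2}(β=0.9368) via Wigner's sum:
Half-angle: c=0.892292, s=0.451459. N=√(5040·1·2·720)=2693.993318
k: max(0,(-2)−(3))=0 … min(4+(-2),4−(3))=1
  k=0: (−1)^5·2693.9933/(240)·0.8923^3·0.4515^5 = -0.149554
  k=1: (−1)^6·2693.9933/(720)·0.8923^1·0.4515^7 = +0.012761
d^4_{3,-2}(0.9368) = -0.149554 +0.012761 = -0.136793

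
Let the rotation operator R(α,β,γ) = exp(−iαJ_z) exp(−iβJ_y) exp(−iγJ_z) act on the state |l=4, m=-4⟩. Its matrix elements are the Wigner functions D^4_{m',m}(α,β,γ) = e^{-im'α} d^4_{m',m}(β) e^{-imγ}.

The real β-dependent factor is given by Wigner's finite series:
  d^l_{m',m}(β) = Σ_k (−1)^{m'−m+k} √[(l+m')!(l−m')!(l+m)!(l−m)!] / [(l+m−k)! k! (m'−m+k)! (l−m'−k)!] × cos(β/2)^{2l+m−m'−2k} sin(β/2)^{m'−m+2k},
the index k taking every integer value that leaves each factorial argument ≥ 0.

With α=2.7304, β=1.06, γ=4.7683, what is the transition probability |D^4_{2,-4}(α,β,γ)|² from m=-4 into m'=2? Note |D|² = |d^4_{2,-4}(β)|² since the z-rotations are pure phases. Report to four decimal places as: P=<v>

D^4_{2,-4}(2.7304,1.06,4.7683) = e^{-i·2·2.7304}·d^4_{2,-4}(1.06)·e^{-i·-4·4.7683}. Compute d first:
With c≡cos(β/2)=0.862807 and s≡sin(β/2)=0.505533, N=[720·2·1·40320]^{1/2}=7619.763776
k: max(0,(-4)−(2))=0 … min(4+(-4),4−(2))=0
  k=0: (−1)^6·7619.7638/(1440)·0.8628^2·0.5055^6 = +0.065751
d^4_{2,-4}(1.06) = +0.065751
|D^4_{2,-4}|² = |d^4_{2,-4}(β)|² = (+0.065751)² = 0.004323 (the z-rotation phases have unit modulus)

P=0.0043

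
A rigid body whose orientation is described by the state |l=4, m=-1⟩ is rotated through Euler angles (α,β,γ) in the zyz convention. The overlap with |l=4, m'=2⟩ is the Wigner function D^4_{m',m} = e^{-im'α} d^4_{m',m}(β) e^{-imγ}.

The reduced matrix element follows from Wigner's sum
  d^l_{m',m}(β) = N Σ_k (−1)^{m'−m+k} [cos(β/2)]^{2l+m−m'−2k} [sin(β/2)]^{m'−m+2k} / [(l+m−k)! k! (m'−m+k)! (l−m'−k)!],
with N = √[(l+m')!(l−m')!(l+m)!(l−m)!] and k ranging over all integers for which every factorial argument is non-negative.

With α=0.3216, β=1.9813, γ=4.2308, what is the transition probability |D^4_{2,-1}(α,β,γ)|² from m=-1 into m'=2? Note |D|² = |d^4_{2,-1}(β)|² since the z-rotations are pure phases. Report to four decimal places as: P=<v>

P=0.1258

Split into d^4_{2,-1}(β=1.9813) × two z-phases.
Half-angle: c=0.548146, s=0.836382. N=√(720·2·6·120)=1018.233765
k∈{0,1,2} keeps every argument non-negative
  k=0: (−1)^3·1018.2338/(72)·0.5481^5·0.8364^3 = -0.409461
  k=1: (−1)^4·1018.2338/(48)·0.5481^3·0.8364^5 = +1.429948
  k=2: (−1)^5·1018.2338/(240)·0.5481^1·0.8364^7 = -0.665836
d^4_{2,-1}(1.9813) = -0.409461 +1.429948 -0.665836 = +0.354652
|D^4_{2,-1}|² = |d^4_{2,-1}(β)|² = (+0.354652)² = 0.125778 (the z-rotation phases have unit modulus)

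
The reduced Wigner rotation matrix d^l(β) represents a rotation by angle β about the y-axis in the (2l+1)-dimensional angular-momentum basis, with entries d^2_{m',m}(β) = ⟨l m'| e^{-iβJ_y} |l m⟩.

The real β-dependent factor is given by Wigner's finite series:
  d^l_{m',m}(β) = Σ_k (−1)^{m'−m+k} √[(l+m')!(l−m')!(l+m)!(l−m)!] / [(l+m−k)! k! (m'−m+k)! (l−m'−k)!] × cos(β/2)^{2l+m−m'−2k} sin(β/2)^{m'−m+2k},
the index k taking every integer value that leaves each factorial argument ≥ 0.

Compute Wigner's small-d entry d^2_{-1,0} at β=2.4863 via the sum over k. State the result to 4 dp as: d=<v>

d=-0.5918

d^2_{-1,0}(β=2.4863) via Wigner's sum:
Half-angle: c=0.321815, s=0.946802. N=√(1·6·2·2)=4.898979
Admissible k: 1..2 (factorial args all ≥0)
  k=1: (−1)^0·4.8990/(2)·0.3218^3·0.9468^1 = +0.077296
  k=2: (−1)^1·4.8990/(2)·0.3218^1·0.9468^3 = -0.669053
d^2_{-1,0}(2.4863) = +0.077296 -0.669053 = -0.591757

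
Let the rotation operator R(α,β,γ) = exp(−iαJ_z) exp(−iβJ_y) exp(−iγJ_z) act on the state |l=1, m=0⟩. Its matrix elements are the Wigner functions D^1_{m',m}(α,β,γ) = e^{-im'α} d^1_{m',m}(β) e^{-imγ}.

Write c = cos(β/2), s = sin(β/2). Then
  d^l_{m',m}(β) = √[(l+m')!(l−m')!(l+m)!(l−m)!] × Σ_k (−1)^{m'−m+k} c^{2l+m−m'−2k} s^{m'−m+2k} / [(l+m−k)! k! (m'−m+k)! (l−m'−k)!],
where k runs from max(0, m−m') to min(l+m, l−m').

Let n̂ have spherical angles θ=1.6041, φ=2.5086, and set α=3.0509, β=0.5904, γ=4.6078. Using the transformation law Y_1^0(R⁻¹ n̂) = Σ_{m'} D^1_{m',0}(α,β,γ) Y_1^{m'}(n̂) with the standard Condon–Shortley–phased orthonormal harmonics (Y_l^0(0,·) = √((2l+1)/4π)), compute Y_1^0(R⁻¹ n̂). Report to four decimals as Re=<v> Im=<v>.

Need the full column D^1_{m',0} for m'=−1..1 at α=3.0509, β=0.5904, γ=4.6078.
cos(β/2)=0.956744, sin(β/2)=0.290931
d^1_{-1,0}: single k=1 term ⇒ +0.393642;  D = -0.392024+0.035651i
d^1_{0,0}: k∈[0..1] ⇒ +0.915359 -0.084641 = +0.830718;  D = +0.830718+0.000000i
d^1_{1,0}: single k=0 term ⇒ -0.393642;  D = +0.392024+0.035651i
Y_1^{m'}(θ=1.6041,φ=2.5086) and Σ D·Y over m':
  (-0.3920+0.0357i)·(-0.2784-0.2043i)  (+0.8307+0.0000i)·(-0.0163+0.0000i)  (+0.3920+0.0357i)·(+0.2784-0.2043i)
Y_1^0(R⁻¹ n̂) = +0.219332+0.000000i

Re=0.2193 Im=0.0000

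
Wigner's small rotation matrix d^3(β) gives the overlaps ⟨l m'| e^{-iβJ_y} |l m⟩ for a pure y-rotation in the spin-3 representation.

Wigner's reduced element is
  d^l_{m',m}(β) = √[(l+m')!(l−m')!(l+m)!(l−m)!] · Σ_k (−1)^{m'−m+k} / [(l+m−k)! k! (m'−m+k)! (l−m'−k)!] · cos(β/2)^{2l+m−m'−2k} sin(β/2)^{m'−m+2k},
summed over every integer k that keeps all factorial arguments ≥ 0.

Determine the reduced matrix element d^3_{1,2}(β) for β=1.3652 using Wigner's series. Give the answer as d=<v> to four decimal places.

d=-0.1806

d^3_{1,2}(β=1.3652) via Wigner's sum:
With c≡cos(β/2)=0.775935 and s≡sin(β/2)=0.630813, N=[24·2·120·1]^{1/2}=75.894664
k∈{1,2} keeps every argument non-negative
  k=1: (−1)^0·75.8947/(24)·0.7759^5·0.6308^1 = +0.561084
  k=2: (−1)^1·75.8947/(12)·0.7759^3·0.6308^3 = -0.741664
d^3_{1,2}(1.3652) = +0.561084 -0.741664 = -0.180581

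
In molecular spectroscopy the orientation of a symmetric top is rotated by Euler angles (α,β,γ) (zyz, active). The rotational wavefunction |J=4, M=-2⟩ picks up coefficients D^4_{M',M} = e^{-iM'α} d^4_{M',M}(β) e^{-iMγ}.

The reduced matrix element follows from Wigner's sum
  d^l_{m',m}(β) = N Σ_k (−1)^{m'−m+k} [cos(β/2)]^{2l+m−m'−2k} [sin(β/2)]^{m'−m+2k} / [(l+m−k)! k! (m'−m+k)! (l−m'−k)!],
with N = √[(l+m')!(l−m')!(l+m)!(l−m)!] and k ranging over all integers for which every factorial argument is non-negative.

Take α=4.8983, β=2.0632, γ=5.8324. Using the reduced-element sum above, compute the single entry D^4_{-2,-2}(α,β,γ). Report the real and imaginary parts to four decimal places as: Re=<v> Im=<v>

Split into d^4_{-2,-2}(β=2.0632) × two z-phases.
Half-angle: c=0.513447, s=0.858122. N=√(2·720·2·720)=1440.000000
k∈{0,1,2} keeps every argument non-negative
  k=0: (−1)^0·1440.0000/(1440)·0.5134^8·0.8581^0 = +0.004830
  k=1: (−1)^1·1440.0000/(120)·0.5134^6·0.8581^2 = -0.161901
  k=2: (−1)^2·1440.0000/(96)·0.5134^4·0.8581^4 = +0.565285
d^4_{-2,-2}(2.0632) = +0.004830 -0.161901 +0.565285 = +0.408214
Phases: e^{-i·(-2)·4.8983}=-0.931667-0.363314i, e^{-i·(-2)·5.8324}=+0.620379-0.784302i ⇒ D=-0.352262+0.206277i

Re=-0.3523 Im=0.2063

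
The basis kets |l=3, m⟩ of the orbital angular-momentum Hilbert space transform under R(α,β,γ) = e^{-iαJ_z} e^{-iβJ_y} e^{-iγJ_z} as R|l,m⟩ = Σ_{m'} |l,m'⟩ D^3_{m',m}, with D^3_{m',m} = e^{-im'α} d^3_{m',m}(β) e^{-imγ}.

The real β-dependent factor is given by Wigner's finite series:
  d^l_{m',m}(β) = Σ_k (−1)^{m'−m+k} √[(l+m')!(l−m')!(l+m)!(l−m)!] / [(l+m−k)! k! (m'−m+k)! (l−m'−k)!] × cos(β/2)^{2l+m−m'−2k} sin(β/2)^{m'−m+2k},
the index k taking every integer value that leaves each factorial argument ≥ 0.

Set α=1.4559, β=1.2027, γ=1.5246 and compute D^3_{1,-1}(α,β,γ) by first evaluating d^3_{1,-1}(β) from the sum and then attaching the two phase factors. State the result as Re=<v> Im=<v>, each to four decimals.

Split into d^3_{1,-1}(β=1.2027) × two z-phases.
c=cos(1.2027/2)=0.824573, s=sin(1.2027/2)=0.565756; N=√[24·2·2·24]=48.000000
Admissible k: 0..2 (factorial args all ≥0)
  k=0: (−1)^2·48.0000/(8)·0.8246^4·0.5658^2 = +0.887821
  k=1: (−1)^3·48.0000/(6)·0.8246^2·0.5658^4 = -0.557269
  k=2: (−1)^4·48.0000/(48)·0.8246^0·0.5658^6 = +0.032793
d^3_{1,-1}(1.2027) = +0.887821 -0.557269 +0.032793 = +0.363345
Phases: e^{-i·(1)·1.4559}=+0.114644-0.993407i, e^{-i·(-1)·1.5246}=+0.046180+0.998933i ⇒ D=+0.362487+0.024942i

Re=0.3625 Im=0.0249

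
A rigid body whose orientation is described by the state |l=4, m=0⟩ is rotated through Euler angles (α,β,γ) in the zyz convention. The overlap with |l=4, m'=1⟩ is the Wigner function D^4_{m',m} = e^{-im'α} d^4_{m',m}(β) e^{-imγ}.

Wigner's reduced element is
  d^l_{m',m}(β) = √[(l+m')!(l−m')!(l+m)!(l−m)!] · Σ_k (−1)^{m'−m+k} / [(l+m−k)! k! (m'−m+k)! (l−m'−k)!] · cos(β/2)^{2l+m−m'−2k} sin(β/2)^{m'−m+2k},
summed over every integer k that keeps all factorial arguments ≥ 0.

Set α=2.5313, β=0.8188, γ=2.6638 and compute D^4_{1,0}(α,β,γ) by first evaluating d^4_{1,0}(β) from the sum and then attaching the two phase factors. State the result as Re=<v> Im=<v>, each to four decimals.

Split into d^4_{1,0}(β=0.8188) × two z-phases.
With c≡cos(β/2)=0.917360 and s≡sin(β/2)=0.398059, N=[120·6·24·24]^{1/2}=643.987578
k∈{0,1,2,3} keeps every argument non-negative
  k=0: (−1)^1·643.9876/(144)·0.9174^7·0.3981^1 = -0.973286
  k=1: (−1)^2·643.9876/(24)·0.9174^5·0.3981^3 = +1.099530
  k=2: (−1)^3·643.9876/(24)·0.9174^3·0.3981^5 = -0.207025
  k=3: (−1)^4·643.9876/(144)·0.9174^1·0.3981^7 = +0.006497
d^4_{1,0}(0.8188) = -0.973286 +1.099530 -0.207025 +0.006497 = -0.074284
Attach z-rotation phases: D = e^{-i(1)(2.5313)}·(-0.074284)·e^{-i(0)(2.6638)} = +0.060874+0.042573i

Re=0.0609 Im=0.0426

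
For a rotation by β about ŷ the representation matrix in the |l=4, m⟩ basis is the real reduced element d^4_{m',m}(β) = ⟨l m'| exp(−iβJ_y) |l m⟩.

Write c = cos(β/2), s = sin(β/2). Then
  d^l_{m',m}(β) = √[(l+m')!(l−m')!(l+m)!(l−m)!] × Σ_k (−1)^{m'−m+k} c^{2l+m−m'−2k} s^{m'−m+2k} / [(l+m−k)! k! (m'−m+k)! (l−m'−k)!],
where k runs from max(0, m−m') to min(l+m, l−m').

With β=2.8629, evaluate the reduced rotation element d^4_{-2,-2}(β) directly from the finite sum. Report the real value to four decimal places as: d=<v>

d^4_{-2,-2}(β=2.8629) via Wigner's sum:
With c≡cos(β/2)=0.138896 and s≡sin(β/2)=0.990307, N=[2·720·2·720]^{1/2}=1440.000000
Admissible k: 0..2 (factorial args all ≥0)
  k=0: (−1)^0·1440.0000/(1440)·0.1389^8·0.9903^0 = +0.000000
  k=1: (−1)^1·1440.0000/(120)·0.1389^6·0.9903^2 = -0.000084
  k=2: (−1)^2·1440.0000/(96)·0.1389^4·0.9903^4 = +0.005369
d^4_{-2,-2}(2.8629) = +0.000000 -0.000084 +0.005369 = +0.005285

d=0.0053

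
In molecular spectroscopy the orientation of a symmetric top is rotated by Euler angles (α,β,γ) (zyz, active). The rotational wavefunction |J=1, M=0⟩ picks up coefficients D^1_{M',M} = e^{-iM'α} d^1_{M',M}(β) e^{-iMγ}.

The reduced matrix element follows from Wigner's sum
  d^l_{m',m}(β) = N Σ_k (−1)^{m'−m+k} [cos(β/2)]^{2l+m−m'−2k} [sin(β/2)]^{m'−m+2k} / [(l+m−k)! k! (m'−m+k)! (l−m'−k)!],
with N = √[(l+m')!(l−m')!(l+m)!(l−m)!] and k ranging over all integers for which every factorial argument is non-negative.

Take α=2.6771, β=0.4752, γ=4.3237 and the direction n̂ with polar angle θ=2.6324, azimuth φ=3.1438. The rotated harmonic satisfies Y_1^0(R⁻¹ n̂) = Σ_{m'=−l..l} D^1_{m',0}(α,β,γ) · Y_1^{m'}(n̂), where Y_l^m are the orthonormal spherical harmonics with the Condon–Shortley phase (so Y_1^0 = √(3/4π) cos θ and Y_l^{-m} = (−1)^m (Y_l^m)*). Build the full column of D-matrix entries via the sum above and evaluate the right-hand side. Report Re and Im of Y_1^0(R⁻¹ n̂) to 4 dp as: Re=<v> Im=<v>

Re=-0.2820 Im=0.0000

Need the full column D^1_{m',0} for m'=−1..1 at α=2.6771, β=0.4752, γ=4.3237.
cos(β/2)=0.971906, sin(β/2)=0.235371
d^1_{-1,0}: single k=1 term ⇒ +0.323513;  D = -0.289236+0.144924i
d^1_{0,0}: k∈[0..1] ⇒ +0.944601 -0.055399 = +0.889201;  D = +0.889201+0.000000i
d^1_{1,0}: single k=0 term ⇒ -0.323513;  D = +0.289236+0.144924i
Y_1^{m'}(θ=2.6324,φ=3.1438) and Σ D·Y over m':
  (-0.2892+0.1449i)·(-0.1684+0.0004i)  (+0.8892+0.0000i)·(-0.4266+0.0000i)  (+0.2892+0.1449i)·(+0.1684+0.0004i)
Y_1^0(R⁻¹ n̂) = -0.282031+0.000000i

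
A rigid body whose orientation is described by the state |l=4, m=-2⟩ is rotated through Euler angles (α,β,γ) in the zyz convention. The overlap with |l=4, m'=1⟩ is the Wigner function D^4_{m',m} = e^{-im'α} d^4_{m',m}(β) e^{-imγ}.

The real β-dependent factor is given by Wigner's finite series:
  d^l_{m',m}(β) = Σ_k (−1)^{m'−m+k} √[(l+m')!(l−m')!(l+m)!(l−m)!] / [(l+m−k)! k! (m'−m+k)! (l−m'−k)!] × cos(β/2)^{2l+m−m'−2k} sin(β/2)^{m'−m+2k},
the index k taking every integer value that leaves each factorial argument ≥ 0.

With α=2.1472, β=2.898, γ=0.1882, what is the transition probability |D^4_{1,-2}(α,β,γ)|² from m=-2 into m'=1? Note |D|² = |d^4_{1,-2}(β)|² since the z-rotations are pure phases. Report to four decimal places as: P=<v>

P=0.2052

Split into d^4_{1,-2}(β=2.898) × two z-phases.
c=cos(2.898/2)=0.121495, s=sin(2.898/2)=0.992592; N=√[120·6·2·720]=1018.233765
k: max(0,(-2)−(1))=0 … min(4+(-2),4−(1))=2
  k=0: (−1)^3·1018.2338/(72)·0.1215^5·0.9926^3 = -0.000366
  k=1: (−1)^4·1018.2338/(48)·0.1215^3·0.9926^5 = +0.036656
  k=2: (−1)^5·1018.2338/(240)·0.1215^1·0.9926^7 = -0.489318
d^4_{1,-2}(2.898) = -0.000366 +0.036656 -0.489318 = -0.453029
|D^4_{1,-2}|² = |d^4_{1,-2}(β)|² = (-0.453029)² = 0.205235 (the z-rotation phases have unit modulus)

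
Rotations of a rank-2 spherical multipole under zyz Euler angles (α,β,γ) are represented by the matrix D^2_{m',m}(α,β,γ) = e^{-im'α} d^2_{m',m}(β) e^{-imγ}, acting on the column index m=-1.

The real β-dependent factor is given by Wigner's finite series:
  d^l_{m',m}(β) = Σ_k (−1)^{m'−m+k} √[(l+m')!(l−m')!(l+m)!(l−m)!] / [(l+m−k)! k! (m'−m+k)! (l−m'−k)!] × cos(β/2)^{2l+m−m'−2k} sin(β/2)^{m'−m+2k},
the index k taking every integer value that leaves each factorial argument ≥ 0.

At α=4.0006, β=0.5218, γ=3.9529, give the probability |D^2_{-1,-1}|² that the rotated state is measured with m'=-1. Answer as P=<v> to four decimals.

D^2_{-1,-1}(4.0006,0.5218,3.9529) = e^{-i·-1·4.0006}·d^2_{-1,-1}(0.5218)·e^{-i·-1·3.9529}. Compute d first:
Half-angle: c=0.966158, s=0.257950. N=√(1·6·1·6)=6.000000
k∈{0,1} keeps every argument non-negative
  k=0: (−1)^0·6.0000/(6)·0.9662^4·0.2580^0 = +0.871351
  k=1: (−1)^1·6.0000/(2)·0.9662^2·0.2580^2 = -0.186333
d^2_{-1,-1}(0.5218) = +0.871351 -0.186333 = +0.685018
|D^2_{-1,-1}|² = |d^2_{-1,-1}(β)|² = (+0.685018)² = 0.469249 (the z-rotation phases have unit modulus)

P=0.4692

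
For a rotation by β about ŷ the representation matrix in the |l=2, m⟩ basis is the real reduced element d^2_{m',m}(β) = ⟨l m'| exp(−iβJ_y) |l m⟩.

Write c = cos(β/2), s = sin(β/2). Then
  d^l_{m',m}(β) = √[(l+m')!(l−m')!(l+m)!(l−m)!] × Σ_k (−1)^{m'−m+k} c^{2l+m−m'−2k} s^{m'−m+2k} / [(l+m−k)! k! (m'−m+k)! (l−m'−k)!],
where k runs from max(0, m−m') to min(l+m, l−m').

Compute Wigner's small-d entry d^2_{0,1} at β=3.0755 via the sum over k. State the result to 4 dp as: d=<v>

d=-0.0807

d^2_{0,1}(β=3.0755) via Wigner's sum:
With c≡cos(β/2)=0.033040 and s≡sin(β/2)=0.999454, N=[2·2·6·1]^{1/2}=4.898979
k∈{1,2} keeps every argument non-negative
  k=1: (−1)^0·4.8990/(2)·0.0330^3·0.9995^1 = +0.000088
  k=2: (−1)^1·4.8990/(2)·0.0330^1·0.9995^3 = -0.080799
d^2_{0,1}(3.0755) = +0.000088 -0.080799 = -0.080711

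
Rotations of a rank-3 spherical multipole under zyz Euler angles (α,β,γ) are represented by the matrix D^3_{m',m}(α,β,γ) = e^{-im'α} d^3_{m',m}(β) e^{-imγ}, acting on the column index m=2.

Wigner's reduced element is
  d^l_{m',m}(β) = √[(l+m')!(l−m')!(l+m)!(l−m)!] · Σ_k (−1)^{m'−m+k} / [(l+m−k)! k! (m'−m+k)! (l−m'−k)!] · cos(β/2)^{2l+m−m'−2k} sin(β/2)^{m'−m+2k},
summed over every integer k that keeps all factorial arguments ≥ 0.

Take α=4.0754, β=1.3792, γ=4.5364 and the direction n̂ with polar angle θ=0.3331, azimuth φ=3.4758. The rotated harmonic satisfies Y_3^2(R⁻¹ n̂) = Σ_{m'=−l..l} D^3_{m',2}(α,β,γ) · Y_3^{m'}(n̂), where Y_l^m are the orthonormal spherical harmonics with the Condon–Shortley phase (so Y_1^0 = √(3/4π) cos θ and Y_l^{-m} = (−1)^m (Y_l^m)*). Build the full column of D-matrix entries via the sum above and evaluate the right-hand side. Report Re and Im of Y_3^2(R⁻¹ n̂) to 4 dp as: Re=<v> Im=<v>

Need the full column D^3_{m',2} for m'=−3..3 at α=4.0754, β=1.3792, γ=4.5364.
cos(β/2)=0.771501, sin(β/2)=0.636229
d^3_{-3,2}: single k=5 term ⇒ +0.197005;  D = -0.196992-0.002326i
d^3_{-2,2}: k∈[4..5] ⇒ +0.487636 -0.066325 = +0.421310;  D = +0.254567-0.335705i
d^3_{-1,2}: k∈[3..4] ⇒ +0.747960 -0.254333 = +0.493627;  D = +0.138792+0.473714i
d^3_{0,2}: k∈[2..3] ⇒ +0.785474 -0.534178 = +0.251296;  D = -0.235890-0.086636i
d^3_{1,2}: k∈[1..2] ⇒ +0.549914 -0.747960 = -0.198046;  D = -0.165460+0.108837i
d^3_{2,2}: k∈[0..1] ⇒ +0.210871 -0.717037 = -0.506165;  D = +0.027906-0.505396i
d^3_{3,2}: single k=0 term ⇒ -0.425961;  D = +0.327938+0.271845i
Y_3^{m'}(θ=0.3331,φ=3.4758) and Σ D·Y over m':
  (-0.1970-0.0023i)·(-0.0078+0.0123i)  (+0.2546-0.3357i)·(+0.0810-0.0640i)  (+0.1388+0.4737i)·(-0.3459+0.1201i)  (-0.2359-0.0866i)·(+0.5168+0.0000i)  (-0.1655+0.1088i)·(+0.3459+0.1201i)  (+0.0279-0.5054i)·(+0.0810+0.0640i)  (+0.3279+0.2718i)·(+0.0078+0.0123i)
Y_3^2(R⁻¹ n̂) = -0.262582-0.253105i

Re=-0.2626 Im=-0.2531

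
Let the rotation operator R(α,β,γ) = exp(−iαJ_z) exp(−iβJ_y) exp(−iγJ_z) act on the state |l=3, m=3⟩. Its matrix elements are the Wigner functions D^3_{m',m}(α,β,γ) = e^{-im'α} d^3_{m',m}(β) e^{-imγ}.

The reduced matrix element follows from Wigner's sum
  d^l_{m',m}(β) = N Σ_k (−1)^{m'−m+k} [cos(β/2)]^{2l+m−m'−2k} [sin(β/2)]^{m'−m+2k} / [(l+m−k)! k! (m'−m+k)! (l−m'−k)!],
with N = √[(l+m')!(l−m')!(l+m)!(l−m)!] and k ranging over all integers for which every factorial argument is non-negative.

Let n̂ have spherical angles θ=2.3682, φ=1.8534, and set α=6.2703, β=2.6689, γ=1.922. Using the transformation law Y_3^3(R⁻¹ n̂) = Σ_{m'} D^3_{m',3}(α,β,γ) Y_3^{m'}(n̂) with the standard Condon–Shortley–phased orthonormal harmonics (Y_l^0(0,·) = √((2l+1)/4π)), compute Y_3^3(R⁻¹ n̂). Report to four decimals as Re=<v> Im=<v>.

Re=0.2438 Im=0.0347

Need the full column D^3_{m',3} for m'=−3..3 at α=6.2703, β=2.6689, γ=1.922.
cos(β/2)=0.234152, sin(β/2)=0.972200
d^3_{-3,3}: single k=6 term ⇒ +0.844372;  D = +0.749526+0.388811i
d^3_{-2,3}: single k=5 term ⇒ +0.498140;  D = +0.439193+0.235059i
d^3_{-1,3}: single k=4 term ⇒ +0.189699;  D = +0.166084+0.091661i
d^3_{0,3}: single k=3 term ⇒ +0.052756;  D = +0.045857+0.026085i
d^3_{1,3}: single k=2 term ⇒ +0.011004;  D = +0.009494+0.005564i
d^3_{2,3}: single k=1 term ⇒ +0.001676;  D = +0.001435+0.000866i
d^3_{3,3}: single k=0 term ⇒ +0.000165;  D = +0.000140+0.000087i
Y_3^{m'}(θ=2.3682,φ=1.8534) and Σ D·Y over m':
  (+0.7495+0.3888i)·(+0.1066+0.0941i)  (+0.4392+0.2351i)·(+0.3014-0.1911i)  (+0.1661+0.0917i)·(-0.0982-0.3382i)  (+0.0459+0.0261i)·(+0.1175+0.0000i)  (+0.0095+0.0056i)·(+0.0982-0.3382i)  (+0.0014+0.0009i)·(+0.3014+0.1911i)  (+0.0001+0.0001i)·(-0.1066+0.0941i)
Y_3^3(R⁻¹ n̂) = +0.243767+0.034657i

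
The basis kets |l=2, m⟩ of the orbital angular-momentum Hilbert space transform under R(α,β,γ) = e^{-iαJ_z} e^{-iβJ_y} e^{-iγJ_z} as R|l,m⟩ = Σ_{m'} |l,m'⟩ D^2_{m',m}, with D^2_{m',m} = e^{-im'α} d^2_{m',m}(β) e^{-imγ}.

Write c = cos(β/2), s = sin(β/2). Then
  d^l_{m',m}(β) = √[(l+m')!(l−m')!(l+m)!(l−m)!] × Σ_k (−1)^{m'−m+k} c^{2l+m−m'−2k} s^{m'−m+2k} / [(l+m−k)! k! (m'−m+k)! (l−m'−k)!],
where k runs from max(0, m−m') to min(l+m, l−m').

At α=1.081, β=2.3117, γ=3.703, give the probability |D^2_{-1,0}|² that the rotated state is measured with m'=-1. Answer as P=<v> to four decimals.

First d^2_{-1,0}(β=2.3117), then the phase factors e^{-i(-1)α} and e^{-i(0)γ}:
Half-angle: c=0.403141, s=0.915138. N=√(1·6·2·2)=4.898979
k∈{1,2} keeps every argument non-negative
  k=1: (−1)^0·4.8990/(2)·0.4031^3·0.9151^1 = +0.146870
  k=2: (−1)^1·4.8990/(2)·0.4031^1·0.9151^3 = -0.756819
d^2_{-1,0}(2.3117) = +0.146870 -0.756819 = -0.609949
|D^2_{-1,0}|² = |d^2_{-1,0}(β)|² = (-0.609949)² = 0.372038 (the z-rotation phases have unit modulus)

P=0.3720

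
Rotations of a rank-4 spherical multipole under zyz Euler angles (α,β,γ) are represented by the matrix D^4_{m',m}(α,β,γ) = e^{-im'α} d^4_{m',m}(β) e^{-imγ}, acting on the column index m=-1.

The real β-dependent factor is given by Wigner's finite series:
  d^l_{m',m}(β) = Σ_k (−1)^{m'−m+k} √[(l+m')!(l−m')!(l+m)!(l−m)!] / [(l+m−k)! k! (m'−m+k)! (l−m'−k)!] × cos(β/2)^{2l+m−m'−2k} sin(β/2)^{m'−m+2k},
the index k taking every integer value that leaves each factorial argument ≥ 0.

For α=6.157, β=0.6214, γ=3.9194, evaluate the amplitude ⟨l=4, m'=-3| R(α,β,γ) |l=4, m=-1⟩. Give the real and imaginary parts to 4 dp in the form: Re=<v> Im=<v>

Re=-0.4217 Im=-0.1779

First d^4_{-3,-1}(β=0.6214), then the phase factors e^{-i(-3)α} and e^{-i(-1)γ}:
With c≡cos(β/2)=0.952120 and s≡sin(β/2)=0.305725, N=[1·5040·6·120]^{1/2}=1904.940944
k∈{2,3} keeps every argument non-negative
  k=2: (−1)^0·1904.9409/(240)·0.9521^6·0.3057^2 = +0.552691
  k=3: (−1)^1·1904.9409/(144)·0.9521^4·0.3057^4 = -0.094975
d^4_{-3,-1}(0.6214) = +0.552691 -0.094975 = +0.457716
Phases: e^{-i·(-3)·6.157}=+0.929199-0.369579i, e^{-i·(-1)·3.9194}=-0.712454-0.701719i ⇒ D=-0.421717-0.177927i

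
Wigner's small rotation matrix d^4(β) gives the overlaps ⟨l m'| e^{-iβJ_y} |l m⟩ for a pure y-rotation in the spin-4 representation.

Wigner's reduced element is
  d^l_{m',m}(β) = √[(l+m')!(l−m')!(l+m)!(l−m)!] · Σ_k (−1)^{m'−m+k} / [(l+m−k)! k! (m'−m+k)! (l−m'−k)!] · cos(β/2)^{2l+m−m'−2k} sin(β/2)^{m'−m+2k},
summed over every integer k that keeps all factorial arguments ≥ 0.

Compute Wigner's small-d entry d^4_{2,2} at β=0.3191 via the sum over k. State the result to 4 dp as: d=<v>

d^4_{2,2}(β=0.3191) via Wigner's sum:
With c≡cos(β/2)=0.987299 and s≡sin(β/2)=0.158874, N=[720·2·720·2]^{1/2}=1440.000000
The bounds max(0,m−m')=0 and min(l+m,l−m')=2 give 3 terms
  k=0: (−1)^0·1440.0000/(1440)·0.9873^8·0.1589^0 = +0.902795
  k=1: (−1)^1·1440.0000/(120)·0.9873^6·0.1589^2 = -0.280529
  k=2: (−1)^2·1440.0000/(96)·0.9873^4·0.1589^4 = +0.009080
d^4_{2,2}(0.3191) = +0.902795 -0.280529 +0.009080 = +0.631346

d=0.6313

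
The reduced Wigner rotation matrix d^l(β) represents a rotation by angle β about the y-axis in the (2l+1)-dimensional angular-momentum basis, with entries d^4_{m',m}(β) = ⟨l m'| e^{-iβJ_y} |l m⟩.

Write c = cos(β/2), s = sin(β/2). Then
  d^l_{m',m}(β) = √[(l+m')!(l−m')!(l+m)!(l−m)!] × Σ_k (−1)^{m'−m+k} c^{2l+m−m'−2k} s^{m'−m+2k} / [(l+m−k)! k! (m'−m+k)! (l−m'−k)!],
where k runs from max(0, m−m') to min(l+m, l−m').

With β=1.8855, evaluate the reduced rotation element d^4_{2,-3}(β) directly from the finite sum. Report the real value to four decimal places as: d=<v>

d^4_{2,-3}(β=1.8855) via Wigner's sum:
With c≡cos(β/2)=0.587565 and s≡sin(β/2)=0.809177, N=[720·2·1·5040]^{1/2}=2693.993318
Admissible k: 0..1 (factorial args all ≥0)
  k=0: (−1)^5·2693.9933/(240)·0.5876^3·0.8092^5 = -0.789897
  k=1: (−1)^6·2693.9933/(720)·0.5876^1·0.8092^7 = +0.499372
d^4_{2,-3}(1.8855) = -0.789897 +0.499372 = -0.290525

d=-0.2905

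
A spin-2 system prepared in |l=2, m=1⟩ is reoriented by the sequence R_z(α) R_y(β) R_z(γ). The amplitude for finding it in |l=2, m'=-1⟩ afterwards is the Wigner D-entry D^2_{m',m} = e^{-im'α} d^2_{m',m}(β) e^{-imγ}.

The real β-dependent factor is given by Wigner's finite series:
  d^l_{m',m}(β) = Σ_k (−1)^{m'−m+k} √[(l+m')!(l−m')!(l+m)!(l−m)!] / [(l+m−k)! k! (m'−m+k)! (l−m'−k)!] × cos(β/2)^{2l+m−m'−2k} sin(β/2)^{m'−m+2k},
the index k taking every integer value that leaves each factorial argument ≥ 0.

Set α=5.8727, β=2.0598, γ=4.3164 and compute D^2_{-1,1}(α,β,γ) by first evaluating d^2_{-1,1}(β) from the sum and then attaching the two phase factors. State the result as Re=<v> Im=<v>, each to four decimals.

Re=0.0006 Im=0.0445

Split into d^2_{-1,1}(β=2.0598) × two z-phases.
c=cos(2.0598/2)=0.514905, s=sin(2.0598/2)=0.857248; N=√[1·6·6·1]=6.000000
Admissible k: 2..3 (factorial args all ≥0)
  k=2: (−1)^0·6.0000/(2)·0.5149^2·0.8572^2 = +0.584504
  k=3: (−1)^1·6.0000/(6)·0.5149^0·0.8572^4 = -0.540039
d^2_{-1,1}(2.0598) = +0.584504 -0.540039 = +0.044465
Attach z-rotation phases: D = e^{-i(-1)(5.8727)}·(+0.044465)·e^{-i(1)(4.3164)} = +0.000645+0.044460i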